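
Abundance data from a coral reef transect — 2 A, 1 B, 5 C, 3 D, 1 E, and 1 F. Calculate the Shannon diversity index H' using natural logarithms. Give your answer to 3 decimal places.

1.586

Total N = 2+1+5+3+1+1 = 13, so the proportions are 0.15385, 0.07692, 0.38462, 0.23077, 0.07692, 0.07692 (working shown to 5 dp, full precision carried).
Each pᵢ ln pᵢ term: 0.15385×(-1.87180)=-0.28797, 0.07692×(-2.56495)=-0.19730, 0.38462×(-0.95551)=-0.36750, 0.23077×(-1.46634)=-0.33839, 0.07692×(-2.56495)=-0.19730, 0.07692×(-2.56495)=-0.19730.
Sum = -1.58577, so H' = 1.586.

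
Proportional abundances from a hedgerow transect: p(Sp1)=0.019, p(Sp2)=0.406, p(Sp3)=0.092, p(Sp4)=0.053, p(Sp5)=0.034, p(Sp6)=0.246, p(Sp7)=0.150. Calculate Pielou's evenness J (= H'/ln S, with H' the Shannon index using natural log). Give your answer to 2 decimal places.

H' = −Σ pᵢ ln pᵢ = −((-0.0753) + (-0.3660) + (-0.2195) + (-0.1557) + (-0.1150) + (-0.3450) + (-0.2846)) = 1.5610 (working shown to 4 dp, full precision carried).
With S = 7 species, ln S = 1.9459, so J = 1.5610/1.9459 = 0.8022, i.e. 0.80 to 2 decimal places.

0.80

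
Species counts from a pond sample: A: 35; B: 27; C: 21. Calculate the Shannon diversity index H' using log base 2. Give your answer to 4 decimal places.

Total N = 35+27+21 = 83, so the proportions are 0.421687, 0.325301, 0.253012 (working shown to 6 dp, full precision carried).
Each pᵢ log₂ pᵢ term: 0.421687×(-1.245756)=-0.525319, 0.325301×(-1.620152)=-0.527037, 0.253012×(-1.982722)=-0.501653.
Sum = -1.554009, so H' = 1.5540.

1.5540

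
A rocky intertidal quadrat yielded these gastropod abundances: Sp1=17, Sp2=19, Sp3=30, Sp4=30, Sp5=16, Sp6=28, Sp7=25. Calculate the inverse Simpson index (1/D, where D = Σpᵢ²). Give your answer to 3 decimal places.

6.616

Total N = 17+19+30+30+16+28+25 = 165, so the proportions are 0.1030303, 0.1151515, 0.1818182, 0.1818182, 0.0969697, 0.169697, 0.1515152 (working shown to 7 dp, full precision carried).
D = 0.1030303² + 0.1151515² + 0.1818182² + 0.1818182² + 0.0969697² + 0.169697² + 0.1515152² = 0.0106152 + 0.0132599 + 0.0330579 + 0.0330579 + 0.0094031 + 0.0287971 + 0.0229568 = 0.1511478.
So 1/D = 6.61604, i.e. 6.616 to 3 decimal places.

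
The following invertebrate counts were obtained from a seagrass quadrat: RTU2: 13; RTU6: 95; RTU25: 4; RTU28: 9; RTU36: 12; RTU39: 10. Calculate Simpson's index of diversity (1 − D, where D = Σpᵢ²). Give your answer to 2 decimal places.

Total N = 13+95+4+9+12+10 = 143, so the proportions are 0.0909, 0.6643, 0.028, 0.0629, 0.0839, 0.0699 (working shown to 4 dp, full precision carried).
D = 0.0909² + 0.6643² + 0.028² + 0.0629² + 0.0839² + 0.0699² = 0.0083 + 0.4413 + 0.0008 + 0.0040 + 0.0070 + 0.0049 = 0.4663.
So 1 − D = 0.5337, i.e. 0.53 to 2 decimal places.

0.53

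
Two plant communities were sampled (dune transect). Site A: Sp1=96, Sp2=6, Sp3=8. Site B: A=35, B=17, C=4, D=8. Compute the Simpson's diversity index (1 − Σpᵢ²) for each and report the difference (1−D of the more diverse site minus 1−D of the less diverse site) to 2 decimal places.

Site A: N=110, proportions 0.87273, 0.05455, 0.07273, giving 1−D = 0.23008 (working shown to 5 dp, full precision carried).
Site B: N=64, proportions 0.54688, 0.26562, 0.0625, 0.125, giving 1−D = 0.61084.
Difference = |0.23008 − 0.61084| = 0.38076, i.e. 0.38 to 2 decimal places.

0.38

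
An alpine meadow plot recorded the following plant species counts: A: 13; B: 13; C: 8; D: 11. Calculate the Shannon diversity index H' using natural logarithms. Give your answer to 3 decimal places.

1.369

Total N = 13+13+8+11 = 45, so the proportions are 0.28889, 0.28889, 0.17778, 0.24444 (working shown to 5 dp, full precision carried).
Each pᵢ ln pᵢ term: 0.28889×(-1.24171)=-0.35872, 0.28889×(-1.24171)=-0.35872, 0.17778×(-1.72722)=-0.30706, 0.24444×(-1.40877)=-0.34437.
Sum = -1.36886, so H' = 1.369.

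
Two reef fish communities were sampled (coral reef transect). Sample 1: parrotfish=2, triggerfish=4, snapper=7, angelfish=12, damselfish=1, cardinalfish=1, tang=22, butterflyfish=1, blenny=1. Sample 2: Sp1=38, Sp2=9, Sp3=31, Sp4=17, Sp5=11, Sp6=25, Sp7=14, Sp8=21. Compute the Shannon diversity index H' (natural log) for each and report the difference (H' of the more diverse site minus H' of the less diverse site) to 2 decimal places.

0.37

Sample 1: N=51, proportions 0.039216, 0.078431, 0.137255, 0.235294, 0.019608, 0.019608, 0.431373, 0.019608, 0.019608, giving H' = 1.610754 (working shown to 6 dp, full precision carried).
Sample 2: N=166, proportions 0.228916, 0.054217, 0.186747, 0.10241, 0.066265, 0.150602, 0.084337, 0.126506, giving H' = 1.977337.
Difference = |1.610754 − 1.977337| = 0.366583, i.e. 0.37 to 2 decimal places.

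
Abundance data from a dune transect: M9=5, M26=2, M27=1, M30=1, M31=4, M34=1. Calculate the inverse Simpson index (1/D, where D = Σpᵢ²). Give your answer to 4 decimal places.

Total N = 5+2+1+1+4+1 = 14, so the proportions are 0.35714286, 0.14285714, 0.07142857, 0.07142857, 0.28571429, 0.07142857 (working shown to 8 dp, full precision carried).
D = 0.35714286² + 0.14285714² + 0.07142857² + 0.07142857² + 0.28571429² + 0.07142857² = 0.12755102 + 0.02040816 + 0.00510204 + 0.00510204 + 0.08163265 + 0.00510204 = 0.24489796.
So 1/D = 4.083333, i.e. 4.0833 to 4 decimal places.

4.0833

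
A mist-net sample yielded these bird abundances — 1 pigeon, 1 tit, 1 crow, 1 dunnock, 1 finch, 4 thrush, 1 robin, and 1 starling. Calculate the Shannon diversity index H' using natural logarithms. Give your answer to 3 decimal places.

1.894

Total N = 1+1+1+1+1+4+1+1 = 11, so the proportions are 0.09091, 0.09091, 0.09091, 0.09091, 0.09091, 0.36364, 0.09091, 0.09091 (working shown to 5 dp, full precision carried).
Each pᵢ ln pᵢ term: 0.09091×(-2.39790)=-0.21799, 0.09091×(-2.39790)=-0.21799, 0.09091×(-2.39790)=-0.21799, 0.09091×(-2.39790)=-0.21799, 0.09091×(-2.39790)=-0.21799, 0.36364×(-1.01160)=-0.36785, 0.09091×(-2.39790)=-0.21799, 0.09091×(-2.39790)=-0.21799.
Sum = -1.89379, so H' = 1.894.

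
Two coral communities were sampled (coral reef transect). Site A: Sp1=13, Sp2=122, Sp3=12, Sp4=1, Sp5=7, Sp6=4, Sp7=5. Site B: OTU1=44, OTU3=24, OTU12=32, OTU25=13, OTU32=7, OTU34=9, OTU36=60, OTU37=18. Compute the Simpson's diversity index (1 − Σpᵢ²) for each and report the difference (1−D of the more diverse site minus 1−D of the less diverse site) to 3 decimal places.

0.387

Site A: N=164, proportions 0.07927, 0.7439, 0.07317, 0.0061, 0.04268, 0.02439, 0.03049, giving 1−D = 0.43159 (working shown to 5 dp, full precision carried).
Site B: N=207, proportions 0.21256, 0.11594, 0.15459, 0.0628, 0.03382, 0.04348, 0.28986, 0.08696, giving 1−D = 0.81892.
Difference = |0.43159 − 0.81892| = 0.38733, i.e. 0.387 to 3 decimal places.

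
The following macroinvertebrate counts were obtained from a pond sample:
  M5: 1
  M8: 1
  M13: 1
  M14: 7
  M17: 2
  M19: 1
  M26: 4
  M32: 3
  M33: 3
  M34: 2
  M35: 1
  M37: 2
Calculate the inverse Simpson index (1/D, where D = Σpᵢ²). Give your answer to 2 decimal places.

7.84

Total N = 1+1+1+7+2+1+4+3+3+2+1+2 = 28, so the proportions are 0.035714, 0.035714, 0.035714, 0.25, 0.071429, 0.035714, 0.142857, 0.107143, 0.107143, 0.071429, 0.035714, 0.071429 (working shown to 6 dp, full precision carried).
D = 0.035714² + 0.035714² + 0.035714² + 0.25² + 0.071429² + 0.035714² + 0.142857² + 0.107143² + 0.107143² + 0.071429² + 0.035714² + 0.071429² = 0.001276 + 0.001276 + 0.001276 + 0.062500 + 0.005102 + 0.001276 + 0.020408 + 0.011480 + 0.011480 + 0.005102 + 0.001276 + 0.005102 = 0.127551.
So 1/D = 7.8400, i.e. 7.84 to 2 decimal places.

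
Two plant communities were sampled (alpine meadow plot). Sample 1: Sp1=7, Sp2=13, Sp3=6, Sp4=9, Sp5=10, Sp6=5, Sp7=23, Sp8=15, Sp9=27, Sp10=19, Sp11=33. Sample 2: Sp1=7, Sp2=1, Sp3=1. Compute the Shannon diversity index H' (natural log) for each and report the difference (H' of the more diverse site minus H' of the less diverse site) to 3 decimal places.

Sample 1: N=167, proportions 0.04192, 0.07784, 0.03593, 0.05389, 0.05988, 0.02994, 0.13772, 0.08982, 0.16168, 0.11377, 0.1976, giving H' = 2.23405 (working shown to 5 dp, full precision carried).
Sample 2: N=9, proportions 0.77778, 0.11111, 0.11111, giving H' = 0.68374.
Difference = |2.23405 − 0.68374| = 1.55031, i.e. 1.550 to 3 decimal places.

1.550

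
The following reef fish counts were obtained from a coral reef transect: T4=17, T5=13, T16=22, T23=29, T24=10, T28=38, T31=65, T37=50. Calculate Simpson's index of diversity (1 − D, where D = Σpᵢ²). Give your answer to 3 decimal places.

Total N = 17+13+22+29+10+38+65+50 = 244, so the proportions are 0.06967, 0.05328, 0.09016, 0.11885, 0.04098, 0.15574, 0.26639, 0.20492 (working shown to 5 dp, full precision carried).
D = 0.06967² + 0.05328² + 0.09016² + 0.11885² + 0.04098² + 0.15574² + 0.26639² + 0.20492² = 0.00485 + 0.00284 + 0.00813 + 0.01413 + 0.00168 + 0.02425 + 0.07097 + 0.04199 = 0.16884.
So 1 − D = 0.83116, i.e. 0.831 to 3 decimal places.

0.831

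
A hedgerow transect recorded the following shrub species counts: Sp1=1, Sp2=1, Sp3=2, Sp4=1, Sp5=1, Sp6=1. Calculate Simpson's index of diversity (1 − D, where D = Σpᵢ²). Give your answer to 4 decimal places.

0.8163

Total N = 1+1+2+1+1+1 = 7, so the proportions are 0.142857, 0.142857, 0.285714, 0.142857, 0.142857, 0.142857 (working shown to 6 dp, full precision carried).
D = 0.142857² + 0.142857² + 0.285714² + 0.142857² + 0.142857² + 0.142857² = 0.020408 + 0.020408 + 0.081633 + 0.020408 + 0.020408 + 0.020408 = 0.183673.
So 1 − D = 0.816327, i.e. 0.8163 to 4 decimal places.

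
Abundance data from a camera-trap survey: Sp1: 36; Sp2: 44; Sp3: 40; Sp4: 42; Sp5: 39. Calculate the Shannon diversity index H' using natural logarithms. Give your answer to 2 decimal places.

Total N = 36+44+40+42+39 = 201, so the proportions are 0.1791, 0.2189, 0.199, 0.209, 0.194 (working shown to 4 dp, full precision carried).
Each pᵢ ln pᵢ term: 0.1791×(-1.7198)=-0.3080, 0.2189×(-1.5191)=-0.3325, 0.199×(-1.6144)=-0.3213, 0.209×(-1.5656)=-0.3271, 0.194×(-1.6397)=-0.3182.
Sum = -1.6071, so H' = 1.61.

1.61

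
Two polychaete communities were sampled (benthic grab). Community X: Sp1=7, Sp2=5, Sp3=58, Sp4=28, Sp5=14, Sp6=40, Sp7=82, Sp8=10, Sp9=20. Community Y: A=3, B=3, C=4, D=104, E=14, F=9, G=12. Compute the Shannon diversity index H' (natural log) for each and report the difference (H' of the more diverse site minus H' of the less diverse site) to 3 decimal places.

0.767

Community X: N=264, proportions 0.02652, 0.01894, 0.2197, 0.10606, 0.05303, 0.15152, 0.31061, 0.03788, 0.07576, giving H' = 1.86660 (working shown to 5 dp, full precision carried).
Community Y: N=149, proportions 0.02013, 0.02013, 0.02685, 0.69799, 0.09396, 0.0604, 0.08054, giving H' = 1.09996.
Difference = |1.86660 − 1.09996| = 0.76664, i.e. 0.767 to 3 decimal places.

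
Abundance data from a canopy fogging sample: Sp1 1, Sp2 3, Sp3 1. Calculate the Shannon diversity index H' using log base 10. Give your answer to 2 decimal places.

0.41

Total N = 1+3+1 = 5, so the proportions are 0.2, 0.6, 0.2 (working shown to 4 dp, full precision carried).
Each pᵢ log₁₀ pᵢ term: 0.2×(-0.6990)=-0.1398, 0.6×(-0.2218)=-0.1331, 0.2×(-0.6990)=-0.1398.
Sum = -0.4127, so H' = 0.41.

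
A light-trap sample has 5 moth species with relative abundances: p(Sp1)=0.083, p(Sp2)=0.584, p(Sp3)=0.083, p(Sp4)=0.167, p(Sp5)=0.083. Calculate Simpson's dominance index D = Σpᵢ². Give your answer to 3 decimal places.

D = 0.083² + 0.584² + 0.083² + 0.167² + 0.083² = 0.00689 + 0.34106 + 0.00689 + 0.02789 + 0.00689 = 0.38961 (working shown to 5 dp, full precision carried).
To 3 decimal places, D = 0.390.

0.390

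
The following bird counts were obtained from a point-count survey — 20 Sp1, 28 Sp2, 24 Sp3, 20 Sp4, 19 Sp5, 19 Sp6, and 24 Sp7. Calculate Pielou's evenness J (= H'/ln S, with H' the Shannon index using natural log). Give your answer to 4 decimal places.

Total N = 20+28+24+20+19+19+24 = 154, so the proportions are 0.12987, 0.181818, 0.155844, 0.12987, 0.123377, 0.123377, 0.155844 (working shown to 6 dp, full precision carried).
H' = −Σ pᵢ ln pᵢ = −((-0.265094) + (-0.309954) + (-0.289699) + (-0.265094) + (-0.258167) + (-0.258167) + (-0.289699)) = 1.935873.
With S = 7 species, ln S = 1.945910, so J = 1.935873/1.945910 = 0.994842, i.e. 0.9948 to 4 decimal places.

0.9948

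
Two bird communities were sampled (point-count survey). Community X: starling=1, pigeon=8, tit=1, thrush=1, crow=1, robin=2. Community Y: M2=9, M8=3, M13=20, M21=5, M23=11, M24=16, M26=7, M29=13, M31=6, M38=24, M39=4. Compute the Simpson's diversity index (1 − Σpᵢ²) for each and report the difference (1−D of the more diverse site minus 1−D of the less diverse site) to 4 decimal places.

0.2425

Community X: N=14, proportions 0.071428571, 0.571428571, 0.071428571, 0.071428571, 0.071428571, 0.142857143, giving 1−D = 0.632653061 (working shown to 9 dp, full precision carried).
Community Y: N=118, proportions 0.076271186, 0.025423729, 0.169491525, 0.042372881, 0.093220339, 0.13559322, 0.059322034, 0.110169492, 0.050847458, 0.203389831, 0.033898305, giving 1−D = 0.875179546.
Difference = |0.632653061 − 0.875179546| = 0.242526485, i.e. 0.2425 to 4 decimal places.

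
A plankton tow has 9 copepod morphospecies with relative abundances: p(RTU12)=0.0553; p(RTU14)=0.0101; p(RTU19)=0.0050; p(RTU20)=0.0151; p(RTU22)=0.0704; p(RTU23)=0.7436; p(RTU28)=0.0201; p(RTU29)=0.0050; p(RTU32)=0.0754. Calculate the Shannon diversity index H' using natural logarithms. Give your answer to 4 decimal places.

Each pᵢ ln pᵢ term (working shown to 6 dp, full precision carried): 0.0553×(-2.894982)=-0.160093, 0.0101×(-4.595220)=-0.046412, 0.005×(-5.298317)=-0.026492, 0.0151×(-4.193061)=-0.063315, 0.0704×(-2.653562)=-0.186811, 0.7436×(-0.296252)=-0.220293, 0.0201×(-3.907035)=-0.078531, 0.005×(-5.298317)=-0.026492, 0.0754×(-2.584948)=-0.194905.
Sum = -1.003343, so H' = 1.0033.

1.0033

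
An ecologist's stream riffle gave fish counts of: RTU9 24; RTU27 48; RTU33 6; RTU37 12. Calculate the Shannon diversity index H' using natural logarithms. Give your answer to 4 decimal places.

Total N = 24+48+6+12 = 90, so the proportions are 0.266667, 0.533333, 0.066667, 0.133333 (working shown to 6 dp, full precision carried).
Each pᵢ ln pᵢ term: 0.266667×(-1.321756)=-0.352468, 0.533333×(-0.628609)=-0.335258, 0.066667×(-2.708050)=-0.180537, 0.133333×(-2.014903)=-0.268654.
Sum = -1.136917, so H' = 1.1369.

1.1369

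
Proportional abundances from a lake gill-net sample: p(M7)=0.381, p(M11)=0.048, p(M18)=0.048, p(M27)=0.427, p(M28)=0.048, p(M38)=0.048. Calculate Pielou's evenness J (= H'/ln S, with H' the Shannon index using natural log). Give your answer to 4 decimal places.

0.7334

H' = −Σ pᵢ ln pᵢ = −((-0.367648) + (-0.145755) + (-0.145755) + (-0.363365) + (-0.145755) + (-0.145755)) = 1.314031 (working shown to 6 dp, full precision carried).
With S = 6 species, ln S = 1.791759, so J = 1.314031/1.791759 = 0.733375, i.e. 0.7334 to 4 decimal places.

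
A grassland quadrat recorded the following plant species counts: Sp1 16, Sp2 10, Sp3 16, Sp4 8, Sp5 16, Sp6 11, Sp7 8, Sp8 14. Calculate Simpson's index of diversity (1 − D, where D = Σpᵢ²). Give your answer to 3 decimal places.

0.866

Total N = 16+10+16+8+16+11+8+14 = 99, so the proportions are 0.16162, 0.10101, 0.16162, 0.08081, 0.16162, 0.11111, 0.08081, 0.14141 (working shown to 5 dp, full precision carried).
D = 0.16162² + 0.10101² + 0.16162² + 0.08081² + 0.16162² + 0.11111² + 0.08081² + 0.14141² = 0.02612 + 0.01020 + 0.02612 + 0.00653 + 0.02612 + 0.01235 + 0.00653 + 0.02000 = 0.13397.
So 1 − D = 0.86603, i.e. 0.866 to 3 decimal places.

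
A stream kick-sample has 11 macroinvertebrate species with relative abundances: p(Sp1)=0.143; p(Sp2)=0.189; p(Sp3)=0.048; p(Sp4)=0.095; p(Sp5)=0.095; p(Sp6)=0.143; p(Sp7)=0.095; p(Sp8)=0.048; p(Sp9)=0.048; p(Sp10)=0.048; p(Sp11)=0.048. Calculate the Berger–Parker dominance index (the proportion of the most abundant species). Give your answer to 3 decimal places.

The largest proportion is 0.189, i.e. d = 0.189 to 3 decimal places.

0.189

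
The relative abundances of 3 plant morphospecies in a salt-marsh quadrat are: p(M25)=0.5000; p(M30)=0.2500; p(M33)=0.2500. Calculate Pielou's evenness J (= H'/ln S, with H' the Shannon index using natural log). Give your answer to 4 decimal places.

H' = −Σ pᵢ ln pᵢ = −((-0.346574) + (-0.346574) + (-0.346574)) = 1.039721 (working shown to 6 dp, full precision carried).
With S = 3 species, ln S = 1.098612, so J = 1.039721/1.098612 = 0.946395, i.e. 0.9464 to 4 decimal places.

0.9464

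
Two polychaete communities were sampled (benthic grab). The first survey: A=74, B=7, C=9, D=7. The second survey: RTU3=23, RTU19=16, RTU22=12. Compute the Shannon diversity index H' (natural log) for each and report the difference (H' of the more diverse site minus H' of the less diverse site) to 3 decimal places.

The first survey: N=97, proportions 0.762886598, 0.072164948, 0.092783505, 0.072164948, giving H' = 0.806478193 (working shown to 9 dp, full precision carried).
The second survey: N=51, proportions 0.450980392, 0.31372549, 0.235294118, giving H' = 1.063263548.
Difference = |0.806478193 − 1.063263548| = 0.256785355, i.e. 0.257 to 3 decimal places.

0.257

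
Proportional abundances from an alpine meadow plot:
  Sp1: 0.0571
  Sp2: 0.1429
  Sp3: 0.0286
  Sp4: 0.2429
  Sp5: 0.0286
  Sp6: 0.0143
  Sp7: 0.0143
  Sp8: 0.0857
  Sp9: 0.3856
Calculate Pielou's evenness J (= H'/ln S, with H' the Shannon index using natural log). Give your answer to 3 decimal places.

H' = −Σ pᵢ ln pᵢ = −((-0.16347) + (-0.27803) + (-0.10165) + (-0.34373) + (-0.10165) + (-0.06074) + (-0.06074) + (-0.21056) + (-0.36746)) = 1.68803 (working shown to 5 dp, full precision carried).
With S = 9 species, ln S = 2.19722, so J = 1.68803/2.19722 = 0.76826, i.e. 0.768 to 3 decimal places.

0.768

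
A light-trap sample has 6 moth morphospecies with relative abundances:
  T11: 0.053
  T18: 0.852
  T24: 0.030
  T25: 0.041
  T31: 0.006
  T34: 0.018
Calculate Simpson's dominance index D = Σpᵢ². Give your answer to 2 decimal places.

0.73

D = 0.053² + 0.852² + 0.03² + 0.041² + 0.006² + 0.018² = 0.0028 + 0.7259 + 0.0009 + 0.0017 + 0.0000 + 0.0003 = 0.7317 (working shown to 4 dp, full precision carried).
To 2 decimal places, D = 0.73.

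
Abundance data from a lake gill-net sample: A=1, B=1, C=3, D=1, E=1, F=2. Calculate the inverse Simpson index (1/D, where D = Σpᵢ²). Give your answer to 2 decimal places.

4.76

Total N = 1+1+3+1+1+2 = 9, so the proportions are 0.111111, 0.111111, 0.333333, 0.111111, 0.111111, 0.222222 (working shown to 6 dp, full precision carried).
D = 0.111111² + 0.111111² + 0.333333² + 0.111111² + 0.111111² + 0.222222² = 0.012346 + 0.012346 + 0.111111 + 0.012346 + 0.012346 + 0.049383 = 0.209877.
So 1/D = 4.7647, i.e. 4.76 to 2 decimal places.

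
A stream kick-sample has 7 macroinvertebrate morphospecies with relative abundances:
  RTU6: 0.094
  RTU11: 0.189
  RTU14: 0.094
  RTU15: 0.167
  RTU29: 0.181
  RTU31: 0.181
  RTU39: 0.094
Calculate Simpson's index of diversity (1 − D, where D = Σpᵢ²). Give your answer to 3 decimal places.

D = 0.094² + 0.189² + 0.094² + 0.167² + 0.181² + 0.181² + 0.094² = 0.00884 + 0.03572 + 0.00884 + 0.02789 + 0.03276 + 0.03276 + 0.00884 = 0.15564 (working shown to 5 dp, full precision carried).
So 1 − D = 0.84436, i.e. 0.844 to 3 decimal places.

0.844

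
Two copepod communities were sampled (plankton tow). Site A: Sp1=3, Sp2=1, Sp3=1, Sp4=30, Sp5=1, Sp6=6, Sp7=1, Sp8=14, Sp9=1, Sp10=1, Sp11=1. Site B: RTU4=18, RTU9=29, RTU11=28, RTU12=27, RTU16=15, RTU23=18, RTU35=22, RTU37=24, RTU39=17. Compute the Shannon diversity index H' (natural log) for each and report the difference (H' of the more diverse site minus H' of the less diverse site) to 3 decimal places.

0.628

Site A: N=60, proportions 0.05, 0.01667, 0.01667, 0.5, 0.01667, 0.1, 0.01667, 0.23333, 0.01667, 0.01667, 0.01667, giving H' = 1.54386 (working shown to 5 dp, full precision carried).
Site B: N=198, proportions 0.09091, 0.14646, 0.14141, 0.13636, 0.07576, 0.09091, 0.11111, 0.12121, 0.08586, giving H' = 2.17182.
Difference = |1.54386 − 2.17182| = 0.62796, i.e. 0.628 to 3 decimal places.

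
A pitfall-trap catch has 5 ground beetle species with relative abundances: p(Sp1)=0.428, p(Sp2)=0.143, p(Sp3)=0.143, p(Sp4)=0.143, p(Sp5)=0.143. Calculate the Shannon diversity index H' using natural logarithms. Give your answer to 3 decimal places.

Each pᵢ ln pᵢ term (working shown to 5 dp, full precision carried): 0.428×(-0.84863)=-0.36321, 0.143×(-1.94491)=-0.27812, 0.143×(-1.94491)=-0.27812, 0.143×(-1.94491)=-0.27812, 0.143×(-1.94491)=-0.27812.
Sum = -1.47570, so H' = 1.476.

1.476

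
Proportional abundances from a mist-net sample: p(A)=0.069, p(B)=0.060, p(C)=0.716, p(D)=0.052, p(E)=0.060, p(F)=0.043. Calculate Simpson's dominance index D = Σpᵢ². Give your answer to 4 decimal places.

0.5292

D = 0.069² + 0.06² + 0.716² + 0.052² + 0.06² + 0.043² = 0.004761 + 0.003600 + 0.512656 + 0.002704 + 0.003600 + 0.001849 = 0.529170 (working shown to 6 dp, full precision carried).
To 4 decimal places, D = 0.5292.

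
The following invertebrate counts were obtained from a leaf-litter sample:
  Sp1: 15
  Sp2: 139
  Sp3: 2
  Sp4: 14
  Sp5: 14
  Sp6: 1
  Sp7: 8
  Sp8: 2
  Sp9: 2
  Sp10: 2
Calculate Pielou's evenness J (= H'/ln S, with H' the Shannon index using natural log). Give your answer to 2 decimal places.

Total N = 15+139+2+14+14+1+8+2+2+2 = 199, so the proportions are 0.0754, 0.6985, 0.0101, 0.0704, 0.0704, 0.005, 0.0402, 0.0101, 0.0101, 0.0101 (working shown to 4 dp, full precision carried).
H' = −Σ pᵢ ln pᵢ = −((-0.1949) + (-0.2506) + (-0.0462) + (-0.1867) + (-0.1867) + (-0.0266) + (-0.1292) + (-0.0462) + (-0.0462) + (-0.0462)) = 1.1597.
With S = 10 species, ln S = 2.3026, so J = 1.1597/2.3026 = 0.5037, i.e. 0.50 to 2 decimal places.

0.50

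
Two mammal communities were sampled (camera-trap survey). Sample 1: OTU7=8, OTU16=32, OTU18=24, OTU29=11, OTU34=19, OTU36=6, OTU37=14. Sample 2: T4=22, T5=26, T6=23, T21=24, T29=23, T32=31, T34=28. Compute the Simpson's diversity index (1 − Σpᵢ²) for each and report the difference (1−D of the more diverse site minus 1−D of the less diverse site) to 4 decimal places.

Sample 1: N=114, proportions 0.07017544, 0.28070175, 0.21052632, 0.09649123, 0.16666667, 0.05263158, 0.12280702, giving 1−D = 0.81702062 (working shown to 8 dp, full precision carried).
Sample 2: N=177, proportions 0.12429379, 0.14689266, 0.1299435, 0.13559322, 0.1299435, 0.17514124, 0.15819209, giving 1−D = 0.85511826.
Difference = |0.81702062 − 0.85511826| = 0.03809764, i.e. 0.0381 to 4 decimal places.

0.0381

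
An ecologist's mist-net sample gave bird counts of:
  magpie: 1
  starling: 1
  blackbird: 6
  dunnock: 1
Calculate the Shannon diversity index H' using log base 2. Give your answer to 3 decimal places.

1.447

Total N = 1+1+6+1 = 9, so the proportions are 0.11111, 0.11111, 0.66667, 0.11111 (working shown to 5 dp, full precision carried).
Each pᵢ log₂ pᵢ term: 0.11111×(-3.16993)=-0.35221, 0.11111×(-3.16993)=-0.35221, 0.66667×(-0.58496)=-0.38998, 0.11111×(-3.16993)=-0.35221.
Sum = -1.44662, so H' = 1.447.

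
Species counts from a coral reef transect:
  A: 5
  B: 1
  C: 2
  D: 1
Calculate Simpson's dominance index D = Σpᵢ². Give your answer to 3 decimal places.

Total N = 5+1+2+1 = 9, so the proportions are 0.55556, 0.11111, 0.22222, 0.11111 (working shown to 5 dp, full precision carried).
D = 0.55556² + 0.11111² + 0.22222² + 0.11111² = 0.30864 + 0.01235 + 0.04938 + 0.01235 = 0.38272.
To 3 decimal places, D = 0.383.

0.383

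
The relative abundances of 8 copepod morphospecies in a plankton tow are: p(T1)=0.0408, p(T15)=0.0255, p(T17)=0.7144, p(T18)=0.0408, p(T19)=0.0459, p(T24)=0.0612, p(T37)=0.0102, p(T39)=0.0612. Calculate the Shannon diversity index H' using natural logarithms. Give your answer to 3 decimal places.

Each pᵢ ln pᵢ term (working shown to 5 dp, full precision carried): 0.0408×(-3.19907)=-0.13052, 0.0255×(-3.66908)=-0.09356, 0.7144×(-0.33631)=-0.24026, 0.0408×(-3.19907)=-0.13052, 0.0459×(-3.08129)=-0.14143, 0.0612×(-2.79361)=-0.17097, 0.0102×(-4.58537)=-0.04677, 0.0612×(-2.79361)=-0.17097.
Sum = -1.12501, so H' = 1.125.

1.125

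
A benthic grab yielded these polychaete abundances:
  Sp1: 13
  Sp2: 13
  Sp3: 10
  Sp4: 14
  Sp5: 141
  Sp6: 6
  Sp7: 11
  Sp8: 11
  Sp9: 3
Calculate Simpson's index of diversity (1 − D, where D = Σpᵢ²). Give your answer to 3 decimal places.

Total N = 13+13+10+14+141+6+11+11+3 = 222, so the proportions are 0.05856, 0.05856, 0.04505, 0.06306, 0.63514, 0.02703, 0.04955, 0.04955, 0.01351 (working shown to 5 dp, full precision carried).
D = 0.05856² + 0.05856² + 0.04505² + 0.06306² + 0.63514² + 0.02703² + 0.04955² + 0.04955² + 0.01351² = 0.00343 + 0.00343 + 0.00203 + 0.00398 + 0.40340 + 0.00073 + 0.00246 + 0.00246 + 0.00018 = 0.42208.
So 1 − D = 0.57792, i.e. 0.578 to 3 decimal places.

0.578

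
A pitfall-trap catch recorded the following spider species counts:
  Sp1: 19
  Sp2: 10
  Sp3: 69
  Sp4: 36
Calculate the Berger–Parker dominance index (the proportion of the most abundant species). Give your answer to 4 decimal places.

0.5149

Total N = 19+10+69+36 = 134, so the proportions are 0.141791, 0.074627, 0.514925, 0.268657 (working shown to 6 dp, full precision carried).
The largest proportion is 0.514925, i.e. d = 0.5149 to 4 decimal places.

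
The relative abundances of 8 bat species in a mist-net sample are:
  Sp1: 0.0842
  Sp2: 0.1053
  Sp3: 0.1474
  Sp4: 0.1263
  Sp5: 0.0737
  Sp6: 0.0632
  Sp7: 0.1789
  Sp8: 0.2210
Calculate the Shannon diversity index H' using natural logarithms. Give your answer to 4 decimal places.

Each pᵢ ln pᵢ term (working shown to 6 dp, full precision carried): 0.0842×(-2.474560)=-0.208358, 0.1053×(-2.250942)=-0.237024, 0.1474×(-1.914605)=-0.282213, 0.1263×(-2.069095)=-0.261327, 0.0737×(-2.607752)=-0.192191, 0.0632×(-2.761451)=-0.174524, 0.1789×(-1.720928)=-0.307874, 0.221×(-1.509593)=-0.333620.
Sum = -1.997131, so H' = 1.9971.

1.9971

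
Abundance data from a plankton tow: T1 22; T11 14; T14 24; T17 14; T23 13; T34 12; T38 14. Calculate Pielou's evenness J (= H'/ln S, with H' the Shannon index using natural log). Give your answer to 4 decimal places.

Total N = 22+14+24+14+13+12+14 = 113, so the proportions are 0.19469, 0.123894, 0.212389, 0.123894, 0.115044, 0.106195, 0.123894 (working shown to 6 dp, full precision carried).
H' = −Σ pᵢ ln pᵢ = −((-0.318581) + (-0.258731) + (-0.329062) + (-0.258731) + (-0.248776) + (-0.238140) + (-0.258731)) = 1.910752.
With S = 7 species, ln S = 1.945910, so J = 1.910752/1.945910 = 0.981932, i.e. 0.9819 to 4 decimal places.

0.9819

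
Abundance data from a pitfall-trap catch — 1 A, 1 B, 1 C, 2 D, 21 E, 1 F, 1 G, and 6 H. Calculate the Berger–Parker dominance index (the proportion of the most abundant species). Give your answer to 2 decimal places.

Total N = 1+1+1+2+21+1+1+6 = 34, so the proportions are 0.0294, 0.0294, 0.0294, 0.0588, 0.6176, 0.0294, 0.0294, 0.1765 (working shown to 4 dp, full precision carried).
The largest proportion is 0.6176, i.e. d = 0.62 to 2 decimal places.

0.62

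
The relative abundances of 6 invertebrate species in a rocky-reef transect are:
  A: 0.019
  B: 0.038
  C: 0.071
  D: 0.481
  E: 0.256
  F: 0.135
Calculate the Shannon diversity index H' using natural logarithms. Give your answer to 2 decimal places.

1.36

Each pᵢ ln pᵢ term (working shown to 4 dp, full precision carried): 0.019×(-3.9633)=-0.0753, 0.038×(-3.2702)=-0.1243, 0.071×(-2.6451)=-0.1878, 0.481×(-0.7319)=-0.3520, 0.256×(-1.3626)=-0.3488, 0.135×(-2.0025)=-0.2703.
Sum = -1.3586, so H' = 1.36.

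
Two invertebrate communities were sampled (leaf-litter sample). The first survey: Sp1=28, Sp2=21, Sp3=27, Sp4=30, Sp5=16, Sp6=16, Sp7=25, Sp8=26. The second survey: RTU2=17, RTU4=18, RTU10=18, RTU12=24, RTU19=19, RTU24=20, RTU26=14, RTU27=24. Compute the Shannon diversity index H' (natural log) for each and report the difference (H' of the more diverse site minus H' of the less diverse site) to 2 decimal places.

0.01

The first survey: N=189, proportions 0.1481, 0.1111, 0.1429, 0.1587, 0.0847, 0.0847, 0.1323, 0.1376, giving H' = 2.0557 (working shown to 4 dp, full precision carried).
The second survey: N=154, proportions 0.1104, 0.1169, 0.1169, 0.1558, 0.1234, 0.1299, 0.0909, 0.1558, giving H' = 2.0657.
Difference = |2.0557 − 2.0657| = 0.0100, i.e. 0.01 to 2 decimal places.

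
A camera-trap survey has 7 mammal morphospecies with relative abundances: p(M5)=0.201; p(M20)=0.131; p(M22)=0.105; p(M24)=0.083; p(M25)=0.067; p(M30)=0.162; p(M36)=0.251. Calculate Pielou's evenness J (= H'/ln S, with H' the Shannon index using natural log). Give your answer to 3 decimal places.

0.953

H' = −Σ pᵢ ln pᵢ = −((-0.32249) + (-0.26627) + (-0.23665) + (-0.20658) + (-0.18111) + (-0.29487) + (-0.34696)) = 1.85492 (working shown to 5 dp, full precision carried).
With S = 7 species, ln S = 1.94591, so J = 1.85492/1.94591 = 0.95324, i.e. 0.953 to 3 decimal places.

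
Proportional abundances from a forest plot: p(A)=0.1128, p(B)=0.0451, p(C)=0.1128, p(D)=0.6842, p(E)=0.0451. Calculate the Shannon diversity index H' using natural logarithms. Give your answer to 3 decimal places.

Each pᵢ ln pᵢ term (working shown to 5 dp, full precision carried): 0.1128×(-2.18214)=-0.24615, 0.0451×(-3.09887)=-0.13976, 0.1128×(-2.18214)=-0.24615, 0.6842×(-0.37951)=-0.25966, 0.0451×(-3.09887)=-0.13976.
Sum = -1.03147, so H' = 1.031.

1.031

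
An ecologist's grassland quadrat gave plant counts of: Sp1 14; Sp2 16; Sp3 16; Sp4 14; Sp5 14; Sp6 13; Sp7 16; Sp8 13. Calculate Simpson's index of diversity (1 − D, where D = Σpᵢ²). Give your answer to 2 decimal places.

Total N = 14+16+16+14+14+13+16+13 = 116, so the proportions are 0.1207, 0.1379, 0.1379, 0.1207, 0.1207, 0.1121, 0.1379, 0.1121 (working shown to 4 dp, full precision carried).
D = 0.1207² + 0.1379² + 0.1379² + 0.1207² + 0.1207² + 0.1121² + 0.1379² + 0.1121² = 0.0146 + 0.0190 + 0.0190 + 0.0146 + 0.0146 + 0.0126 + 0.0190 + 0.0126 = 0.1259.
So 1 − D = 0.8741, i.e. 0.87 to 2 decimal places.

0.87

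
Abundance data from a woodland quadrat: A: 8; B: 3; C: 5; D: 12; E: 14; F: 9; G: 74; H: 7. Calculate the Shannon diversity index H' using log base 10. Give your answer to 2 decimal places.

0.65

Total N = 8+3+5+12+14+9+74+7 = 132, so the proportions are 0.0606, 0.0227, 0.0379, 0.0909, 0.1061, 0.0682, 0.5606, 0.053 (working shown to 4 dp, full precision carried).
Each pᵢ log₁₀ pᵢ term: 0.0606×(-1.2175)=-0.0738, 0.0227×(-1.6435)=-0.0374, 0.0379×(-1.4216)=-0.0538, 0.0909×(-1.0414)=-0.0947, 0.1061×(-0.9744)=-0.1034, 0.0682×(-1.1663)=-0.0795, 0.5606×(-0.2513)=-0.1409, 0.053×(-1.2755)=-0.0676.
Sum = -0.6511, so H' = 0.65.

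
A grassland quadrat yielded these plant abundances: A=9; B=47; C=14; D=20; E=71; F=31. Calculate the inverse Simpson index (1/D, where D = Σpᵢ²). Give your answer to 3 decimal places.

Total N = 9+47+14+20+71+31 = 192, so the proportions are 0.046875, 0.2447917, 0.0729167, 0.1041667, 0.3697917, 0.1614583 (working shown to 7 dp, full precision carried).
D = 0.046875² + 0.2447917² + 0.0729167² + 0.1041667² + 0.3697917² + 0.1614583² = 0.0021973 + 0.0599230 + 0.0053168 + 0.0108507 + 0.1367459 + 0.0260688 = 0.2411024.
So 1/D = 4.14761, i.e. 4.148 to 3 decimal places.

4.148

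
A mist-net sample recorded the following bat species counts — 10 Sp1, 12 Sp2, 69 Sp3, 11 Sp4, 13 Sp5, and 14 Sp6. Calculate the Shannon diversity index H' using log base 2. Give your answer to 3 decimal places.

Total N = 10+12+69+11+13+14 = 129, so the proportions are 0.07752, 0.09302, 0.53488, 0.08527, 0.10078, 0.10853 (working shown to 5 dp, full precision carried).
Each pᵢ log₂ pᵢ term: 0.07752×(-3.68930)=-0.28599, 0.09302×(-3.42626)=-0.31872, 0.53488×(-0.90270)=-0.48284, 0.08527×(-3.55180)=-0.30287, 0.10078×(-3.31079)=-0.33365, 0.10853×(-3.20387)=-0.34771.
Sum = -2.07177, so H' = 2.072.

2.072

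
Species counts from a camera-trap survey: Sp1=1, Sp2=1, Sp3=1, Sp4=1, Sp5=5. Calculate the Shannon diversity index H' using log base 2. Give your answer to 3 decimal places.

1.880

Total N = 1+1+1+1+5 = 9, so the proportions are 0.11111, 0.11111, 0.11111, 0.11111, 0.55556 (working shown to 5 dp, full precision carried).
Each pᵢ log₂ pᵢ term: 0.11111×(-3.16993)=-0.35221, 0.11111×(-3.16993)=-0.35221, 0.11111×(-3.16993)=-0.35221, 0.11111×(-3.16993)=-0.35221, 0.55556×(-0.84800)=-0.47111.
Sum = -1.87996, so H' = 1.880.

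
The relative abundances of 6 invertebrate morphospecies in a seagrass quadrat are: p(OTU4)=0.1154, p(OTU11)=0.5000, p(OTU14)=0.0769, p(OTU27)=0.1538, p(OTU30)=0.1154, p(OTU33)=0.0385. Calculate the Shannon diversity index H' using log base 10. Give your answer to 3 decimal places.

Each pᵢ log₁₀ pᵢ term (working shown to 5 dp, full precision carried): 0.1154×(-0.93779)=-0.10822, 0.5×(-0.30103)=-0.15051, 0.0769×(-1.11407)=-0.08567, 0.1538×(-0.81304)=-0.12505, 0.1154×(-0.93779)=-0.10822, 0.0385×(-1.41454)=-0.05446.
Sum = -0.63214, so H' = 0.632.

0.632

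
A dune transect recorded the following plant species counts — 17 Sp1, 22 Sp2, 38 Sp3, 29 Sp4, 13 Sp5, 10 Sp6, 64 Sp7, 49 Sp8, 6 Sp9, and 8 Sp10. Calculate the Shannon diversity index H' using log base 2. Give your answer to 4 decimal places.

Total N = 17+22+38+29+13+10+64+49+6+8 = 256, so the proportions are 0.066406, 0.085938, 0.148438, 0.113281, 0.050781, 0.039062, 0.25, 0.191406, 0.023438, 0.03125 (working shown to 6 dp, full precision carried).
Each pᵢ log₂ pᵢ term: 0.066406×(-3.912537)=-0.259817, 0.085938×(-3.540568)=-0.304268, 0.148438×(-2.752072)=-0.408511, 0.113281×(-3.142019)=-0.355932, 0.050781×(-4.299560)=-0.218337, 0.039062×(-4.678072)=-0.182737, 0.25×(-2.000000)=-0.500000, 0.191406×(-2.385290)=-0.456559, 0.023438×(-5.415037)=-0.126915, 0.03125×(-5.000000)=-0.156250.
Sum = -2.969326, so H' = 2.9693.

2.9693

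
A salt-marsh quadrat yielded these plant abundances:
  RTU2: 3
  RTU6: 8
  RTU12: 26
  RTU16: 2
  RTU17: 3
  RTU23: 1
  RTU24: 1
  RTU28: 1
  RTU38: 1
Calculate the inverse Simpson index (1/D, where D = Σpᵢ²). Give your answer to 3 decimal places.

2.762

Total N = 3+8+26+2+3+1+1+1+1 = 46, so the proportions are 0.065217, 0.173913, 0.565217, 0.043478, 0.065217, 0.021739, 0.021739, 0.021739, 0.021739 (working shown to 6 dp, full precision carried).
D = 0.065217² + 0.173913² + 0.565217² + 0.043478² + 0.065217² + 0.021739² + 0.021739² + 0.021739² + 0.021739² = 0.004253 + 0.030246 + 0.319471 + 0.001890 + 0.004253 + 0.000473 + 0.000473 + 0.000473 + 0.000473 = 0.362004.
So 1/D = 2.76240, i.e. 2.762 to 3 decimal places.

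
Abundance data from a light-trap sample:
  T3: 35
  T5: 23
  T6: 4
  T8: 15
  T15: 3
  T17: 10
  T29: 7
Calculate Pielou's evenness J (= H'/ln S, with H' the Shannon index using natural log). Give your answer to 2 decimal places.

0.85

Total N = 35+23+4+15+3+10+7 = 97, so the proportions are 0.3608, 0.2371, 0.0412, 0.1546, 0.0309, 0.1031, 0.0722 (working shown to 4 dp, full precision carried).
H' = −Σ pᵢ ln pᵢ = −((-0.3678) + (-0.3413) + (-0.1315) + (-0.2887) + (-0.1075) + (-0.2342) + (-0.1897)) = 1.6607.
With S = 7 species, ln S = 1.9459, so J = 1.6607/1.9459 = 0.8534, i.e. 0.85 to 2 decimal places.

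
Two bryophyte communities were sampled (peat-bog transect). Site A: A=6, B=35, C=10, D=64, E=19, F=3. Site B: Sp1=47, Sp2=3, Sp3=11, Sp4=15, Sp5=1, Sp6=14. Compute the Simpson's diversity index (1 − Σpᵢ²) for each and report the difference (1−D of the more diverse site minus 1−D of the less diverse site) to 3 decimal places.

Site A: N=137, proportions 0.043796, 0.255474, 0.072993, 0.467153, 0.138686, 0.021898, giving 1−D = 0.689541 (working shown to 6 dp, full precision carried).
Site B: N=91, proportions 0.516484, 0.032967, 0.120879, 0.164835, 0.010989, 0.153846, giving 1−D = 0.666586.
Difference = |0.689541 − 0.666586| = 0.022955, i.e. 0.023 to 3 decimal places.

0.023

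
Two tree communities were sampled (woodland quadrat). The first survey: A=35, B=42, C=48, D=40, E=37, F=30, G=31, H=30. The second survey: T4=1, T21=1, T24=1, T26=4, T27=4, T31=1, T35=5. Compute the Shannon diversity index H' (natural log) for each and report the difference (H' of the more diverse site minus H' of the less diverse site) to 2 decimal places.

The first survey: N=293, proportions 0.1195, 0.1433, 0.1638, 0.1365, 0.1263, 0.1024, 0.1058, 0.1024, giving H' = 2.0661 (working shown to 4 dp, full precision carried).
The second survey: N=17, proportions 0.0588, 0.0588, 0.0588, 0.2353, 0.2353, 0.0588, 0.2941, giving H' = 1.7075.
Difference = |2.0661 − 1.7075| = 0.3586, i.e. 0.36 to 2 decimal places.

0.36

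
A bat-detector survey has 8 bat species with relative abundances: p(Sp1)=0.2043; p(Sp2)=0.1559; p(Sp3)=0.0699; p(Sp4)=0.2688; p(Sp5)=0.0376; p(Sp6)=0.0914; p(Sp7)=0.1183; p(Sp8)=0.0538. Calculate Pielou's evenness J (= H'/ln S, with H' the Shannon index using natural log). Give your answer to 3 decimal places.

0.916

H' = −Σ pᵢ ln pᵢ = −((-0.32446) + (-0.28975) + (-0.18598) + (-0.35315) + (-0.12336) + (-0.21868) + (-0.25252) + (-0.15723)) = 1.90511 (working shown to 5 dp, full precision carried).
With S = 8 species, ln S = 2.07944, so J = 1.90511/2.07944 = 0.91617, i.e. 0.916 to 3 decimal places.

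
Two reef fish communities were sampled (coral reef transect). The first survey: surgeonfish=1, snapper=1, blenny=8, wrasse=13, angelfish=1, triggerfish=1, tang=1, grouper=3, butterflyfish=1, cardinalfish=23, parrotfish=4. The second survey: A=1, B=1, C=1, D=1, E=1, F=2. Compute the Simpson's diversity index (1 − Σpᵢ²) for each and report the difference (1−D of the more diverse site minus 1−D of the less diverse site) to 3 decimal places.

0.060

The first survey: N=57, proportions 0.017544, 0.017544, 0.140351, 0.22807, 0.017544, 0.017544, 0.017544, 0.052632, 0.017544, 0.403509, 0.070175, giving 1−D = 0.755925 (working shown to 6 dp, full precision carried).
The second survey: N=7, proportions 0.142857, 0.142857, 0.142857, 0.142857, 0.142857, 0.285714, giving 1−D = 0.816327.
Difference = |0.755925 − 0.816327| = 0.060402, i.e. 0.060 to 3 decimal places.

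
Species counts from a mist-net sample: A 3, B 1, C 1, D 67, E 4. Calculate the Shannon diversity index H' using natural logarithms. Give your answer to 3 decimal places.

0.508

Total N = 3+1+1+67+4 = 76, so the proportions are 0.03947, 0.01316, 0.01316, 0.88158, 0.05263 (working shown to 5 dp, full precision carried).
Each pᵢ ln pᵢ term: 0.03947×(-3.23212)=-0.12758, 0.01316×(-4.33073)=-0.05698, 0.01316×(-4.33073)=-0.05698, 0.88158×(-0.12604)=-0.11111, 0.05263×(-2.94444)=-0.15497.
Sum = -0.50764, so H' = 0.508.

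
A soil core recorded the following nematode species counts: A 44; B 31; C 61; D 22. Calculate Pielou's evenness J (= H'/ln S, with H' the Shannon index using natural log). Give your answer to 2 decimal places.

Total N = 44+31+61+22 = 158, so the proportions are 0.2785, 0.1962, 0.3861, 0.1392 (working shown to 4 dp, full precision carried).
H' = −Σ pᵢ ln pᵢ = −((-0.3560) + (-0.3195) + (-0.3674) + (-0.2745)) = 1.3175.
With S = 4 species, ln S = 1.3863, so J = 1.3175/1.3863 = 0.9504, i.e. 0.95 to 2 decimal places.

0.95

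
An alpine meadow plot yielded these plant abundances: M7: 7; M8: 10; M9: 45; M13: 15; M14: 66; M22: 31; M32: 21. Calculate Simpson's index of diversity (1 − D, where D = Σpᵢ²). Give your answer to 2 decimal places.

0.79

Total N = 7+10+45+15+66+31+21 = 195, so the proportions are 0.0359, 0.0513, 0.2308, 0.0769, 0.3385, 0.159, 0.1077 (working shown to 4 dp, full precision carried).
D = 0.0359² + 0.0513² + 0.2308² + 0.0769² + 0.3385² + 0.159² + 0.1077² = 0.0013 + 0.0026 + 0.0533 + 0.0059 + 0.1146 + 0.0253 + 0.0116 = 0.2145.
So 1 − D = 0.7855, i.e. 0.79 to 2 decimal places.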